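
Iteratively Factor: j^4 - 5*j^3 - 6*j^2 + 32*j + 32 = (j + 1)*(j^3 - 6*j^2 + 32) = (j + 1)*(j + 2)*(j^2 - 8*j + 16) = (j - 4)*(j + 1)*(j + 2)*(j - 4)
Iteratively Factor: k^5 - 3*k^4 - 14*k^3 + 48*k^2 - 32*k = (k)*(k^4 - 3*k^3 - 14*k^2 + 48*k - 32) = k*(k - 2)*(k^3 - k^2 - 16*k + 16) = k*(k - 4)*(k - 2)*(k^2 + 3*k - 4) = k*(k - 4)*(k - 2)*(k + 4)*(k - 1)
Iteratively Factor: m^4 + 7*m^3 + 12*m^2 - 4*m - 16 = (m - 1)*(m^3 + 8*m^2 + 20*m + 16) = (m - 1)*(m + 2)*(m^2 + 6*m + 8) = (m - 1)*(m + 2)^2*(m + 4)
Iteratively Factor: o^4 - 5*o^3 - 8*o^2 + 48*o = (o + 3)*(o^3 - 8*o^2 + 16*o) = o*(o + 3)*(o^2 - 8*o + 16) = o*(o - 4)*(o + 3)*(o - 4)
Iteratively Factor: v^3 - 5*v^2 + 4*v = (v)*(v^2 - 5*v + 4) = v*(v - 1)*(v - 4)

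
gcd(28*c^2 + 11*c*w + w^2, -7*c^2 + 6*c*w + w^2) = 7*c + w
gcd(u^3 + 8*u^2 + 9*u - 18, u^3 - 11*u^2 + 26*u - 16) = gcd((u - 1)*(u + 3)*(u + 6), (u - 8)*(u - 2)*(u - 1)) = u - 1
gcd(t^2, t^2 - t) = t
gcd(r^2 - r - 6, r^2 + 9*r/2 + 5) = r + 2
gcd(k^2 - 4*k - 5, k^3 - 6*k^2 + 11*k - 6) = 1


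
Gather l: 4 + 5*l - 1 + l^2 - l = l^2 + 4*l + 3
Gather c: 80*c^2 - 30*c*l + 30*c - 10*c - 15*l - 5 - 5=80*c^2 + c*(20 - 30*l) - 15*l - 10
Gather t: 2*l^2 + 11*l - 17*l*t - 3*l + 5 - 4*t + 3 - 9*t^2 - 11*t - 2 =2*l^2 + 8*l - 9*t^2 + t*(-17*l - 15) + 6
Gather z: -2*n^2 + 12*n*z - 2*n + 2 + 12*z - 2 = -2*n^2 - 2*n + z*(12*n + 12)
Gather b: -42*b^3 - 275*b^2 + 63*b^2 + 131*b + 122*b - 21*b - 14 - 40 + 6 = -42*b^3 - 212*b^2 + 232*b - 48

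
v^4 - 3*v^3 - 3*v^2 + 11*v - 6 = (v - 3)*(v - 1)^2*(v + 2)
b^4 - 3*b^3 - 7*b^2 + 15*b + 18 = (b - 3)^2*(b + 1)*(b + 2)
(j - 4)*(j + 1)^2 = j^3 - 2*j^2 - 7*j - 4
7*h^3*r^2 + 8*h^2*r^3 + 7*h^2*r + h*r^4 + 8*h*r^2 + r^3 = r*(h + r)*(7*h + r)*(h*r + 1)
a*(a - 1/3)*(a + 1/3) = a^3 - a/9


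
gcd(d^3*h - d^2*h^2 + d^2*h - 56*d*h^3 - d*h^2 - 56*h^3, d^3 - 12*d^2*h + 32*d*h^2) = d - 8*h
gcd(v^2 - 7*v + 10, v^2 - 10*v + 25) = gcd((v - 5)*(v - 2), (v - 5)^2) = v - 5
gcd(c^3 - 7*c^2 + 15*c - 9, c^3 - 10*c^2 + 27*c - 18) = c^2 - 4*c + 3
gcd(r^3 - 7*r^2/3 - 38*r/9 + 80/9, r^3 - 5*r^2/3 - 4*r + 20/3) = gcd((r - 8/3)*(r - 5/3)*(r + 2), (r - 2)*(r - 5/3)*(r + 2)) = r^2 + r/3 - 10/3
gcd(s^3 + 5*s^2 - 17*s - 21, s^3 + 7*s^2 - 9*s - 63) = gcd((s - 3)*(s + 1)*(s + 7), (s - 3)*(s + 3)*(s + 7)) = s^2 + 4*s - 21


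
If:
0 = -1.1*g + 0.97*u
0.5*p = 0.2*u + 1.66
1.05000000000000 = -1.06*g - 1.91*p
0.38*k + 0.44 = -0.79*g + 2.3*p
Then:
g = -3.84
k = 16.38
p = 1.58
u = -4.35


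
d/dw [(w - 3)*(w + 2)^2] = (w + 2)*(3*w - 4)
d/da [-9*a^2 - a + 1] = -18*a - 1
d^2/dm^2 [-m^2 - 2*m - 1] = -2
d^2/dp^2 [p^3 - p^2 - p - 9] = 6*p - 2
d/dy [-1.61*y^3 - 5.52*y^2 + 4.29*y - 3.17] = -4.83*y^2 - 11.04*y + 4.29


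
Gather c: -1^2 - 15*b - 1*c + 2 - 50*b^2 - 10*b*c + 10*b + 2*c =-50*b^2 - 5*b + c*(1 - 10*b) + 1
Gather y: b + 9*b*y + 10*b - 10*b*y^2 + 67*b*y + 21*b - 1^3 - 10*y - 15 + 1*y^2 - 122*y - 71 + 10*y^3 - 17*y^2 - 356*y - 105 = 32*b + 10*y^3 + y^2*(-10*b - 16) + y*(76*b - 488) - 192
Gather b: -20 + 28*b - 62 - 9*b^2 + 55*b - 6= -9*b^2 + 83*b - 88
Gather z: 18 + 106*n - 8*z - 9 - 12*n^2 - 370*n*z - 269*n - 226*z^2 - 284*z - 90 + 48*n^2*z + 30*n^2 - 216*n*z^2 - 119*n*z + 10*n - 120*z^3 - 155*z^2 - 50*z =18*n^2 - 153*n - 120*z^3 + z^2*(-216*n - 381) + z*(48*n^2 - 489*n - 342) - 81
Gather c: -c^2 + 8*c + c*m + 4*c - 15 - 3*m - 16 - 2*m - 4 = -c^2 + c*(m + 12) - 5*m - 35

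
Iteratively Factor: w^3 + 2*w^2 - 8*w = (w - 2)*(w^2 + 4*w) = w*(w - 2)*(w + 4)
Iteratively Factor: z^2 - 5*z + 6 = (z - 3)*(z - 2)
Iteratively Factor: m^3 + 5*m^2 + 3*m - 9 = (m + 3)*(m^2 + 2*m - 3) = (m - 1)*(m + 3)*(m + 3)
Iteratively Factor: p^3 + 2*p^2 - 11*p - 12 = (p - 3)*(p^2 + 5*p + 4) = (p - 3)*(p + 4)*(p + 1)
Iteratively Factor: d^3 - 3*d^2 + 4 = (d - 2)*(d^2 - d - 2) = (d - 2)^2*(d + 1)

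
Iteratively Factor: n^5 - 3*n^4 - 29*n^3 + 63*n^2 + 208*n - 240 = (n + 4)*(n^4 - 7*n^3 - n^2 + 67*n - 60) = (n - 4)*(n + 4)*(n^3 - 3*n^2 - 13*n + 15) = (n - 4)*(n + 3)*(n + 4)*(n^2 - 6*n + 5) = (n - 4)*(n - 1)*(n + 3)*(n + 4)*(n - 5)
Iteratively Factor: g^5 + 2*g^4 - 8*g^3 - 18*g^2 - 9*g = (g - 3)*(g^4 + 5*g^3 + 7*g^2 + 3*g) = (g - 3)*(g + 1)*(g^3 + 4*g^2 + 3*g) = (g - 3)*(g + 1)*(g + 3)*(g^2 + g) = g*(g - 3)*(g + 1)*(g + 3)*(g + 1)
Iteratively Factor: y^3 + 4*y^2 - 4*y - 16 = (y + 4)*(y^2 - 4) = (y + 2)*(y + 4)*(y - 2)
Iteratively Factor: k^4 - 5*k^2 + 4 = (k - 1)*(k^3 + k^2 - 4*k - 4) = (k - 1)*(k + 2)*(k^2 - k - 2) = (k - 2)*(k - 1)*(k + 2)*(k + 1)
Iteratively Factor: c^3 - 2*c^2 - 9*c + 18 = (c - 3)*(c^2 + c - 6) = (c - 3)*(c - 2)*(c + 3)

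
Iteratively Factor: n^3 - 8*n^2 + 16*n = (n - 4)*(n^2 - 4*n) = (n - 4)^2*(n)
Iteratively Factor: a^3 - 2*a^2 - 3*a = (a - 3)*(a^2 + a) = a*(a - 3)*(a + 1)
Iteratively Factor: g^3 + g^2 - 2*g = (g)*(g^2 + g - 2) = g*(g + 2)*(g - 1)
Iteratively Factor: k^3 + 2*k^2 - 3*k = (k)*(k^2 + 2*k - 3) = k*(k + 3)*(k - 1)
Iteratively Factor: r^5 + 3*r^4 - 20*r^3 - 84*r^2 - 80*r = (r + 2)*(r^4 + r^3 - 22*r^2 - 40*r) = (r - 5)*(r + 2)*(r^3 + 6*r^2 + 8*r) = r*(r - 5)*(r + 2)*(r^2 + 6*r + 8) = r*(r - 5)*(r + 2)*(r + 4)*(r + 2)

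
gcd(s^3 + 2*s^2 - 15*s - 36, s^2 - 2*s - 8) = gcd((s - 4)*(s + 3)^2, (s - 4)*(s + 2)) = s - 4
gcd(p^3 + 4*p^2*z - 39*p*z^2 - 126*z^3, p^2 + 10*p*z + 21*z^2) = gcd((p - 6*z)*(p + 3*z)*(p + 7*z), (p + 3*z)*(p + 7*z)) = p^2 + 10*p*z + 21*z^2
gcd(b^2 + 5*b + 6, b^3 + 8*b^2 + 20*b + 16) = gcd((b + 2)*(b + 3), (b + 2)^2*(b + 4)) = b + 2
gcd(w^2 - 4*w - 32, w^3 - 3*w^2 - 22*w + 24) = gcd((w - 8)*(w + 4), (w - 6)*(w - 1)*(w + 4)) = w + 4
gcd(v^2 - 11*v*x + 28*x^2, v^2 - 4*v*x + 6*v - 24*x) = -v + 4*x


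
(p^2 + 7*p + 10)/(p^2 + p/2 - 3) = 2*(p + 5)/(2*p - 3)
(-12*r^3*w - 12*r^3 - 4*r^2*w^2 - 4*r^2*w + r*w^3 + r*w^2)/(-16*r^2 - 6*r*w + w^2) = r*(6*r*w + 6*r - w^2 - w)/(8*r - w)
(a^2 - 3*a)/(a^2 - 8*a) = (a - 3)/(a - 8)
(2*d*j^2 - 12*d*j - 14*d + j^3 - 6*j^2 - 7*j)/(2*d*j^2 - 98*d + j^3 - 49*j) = (j + 1)/(j + 7)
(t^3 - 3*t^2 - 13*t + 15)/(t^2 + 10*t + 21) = (t^2 - 6*t + 5)/(t + 7)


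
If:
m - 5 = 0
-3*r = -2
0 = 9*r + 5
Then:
No Solution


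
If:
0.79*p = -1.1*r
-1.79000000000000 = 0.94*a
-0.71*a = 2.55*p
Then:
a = -1.90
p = 0.53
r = -0.38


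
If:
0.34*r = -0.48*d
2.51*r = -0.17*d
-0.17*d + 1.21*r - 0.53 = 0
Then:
No Solution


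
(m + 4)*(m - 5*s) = m^2 - 5*m*s + 4*m - 20*s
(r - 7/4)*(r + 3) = r^2 + 5*r/4 - 21/4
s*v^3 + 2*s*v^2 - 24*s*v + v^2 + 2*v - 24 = (v - 4)*(v + 6)*(s*v + 1)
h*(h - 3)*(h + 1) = h^3 - 2*h^2 - 3*h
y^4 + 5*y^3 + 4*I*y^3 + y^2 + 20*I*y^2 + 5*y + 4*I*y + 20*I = (y + 5)*(y - I)*(y + I)*(y + 4*I)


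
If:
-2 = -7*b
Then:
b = 2/7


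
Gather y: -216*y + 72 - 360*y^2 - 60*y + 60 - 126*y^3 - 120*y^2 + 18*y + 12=-126*y^3 - 480*y^2 - 258*y + 144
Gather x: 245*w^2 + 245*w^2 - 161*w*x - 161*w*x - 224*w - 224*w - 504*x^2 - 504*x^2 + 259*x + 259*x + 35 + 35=490*w^2 - 448*w - 1008*x^2 + x*(518 - 322*w) + 70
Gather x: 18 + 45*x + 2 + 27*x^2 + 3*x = 27*x^2 + 48*x + 20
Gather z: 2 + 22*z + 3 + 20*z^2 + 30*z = 20*z^2 + 52*z + 5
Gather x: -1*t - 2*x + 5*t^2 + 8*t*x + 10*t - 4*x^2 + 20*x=5*t^2 + 9*t - 4*x^2 + x*(8*t + 18)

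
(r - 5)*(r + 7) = r^2 + 2*r - 35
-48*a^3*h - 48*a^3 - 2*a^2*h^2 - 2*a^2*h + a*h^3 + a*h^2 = (-8*a + h)*(6*a + h)*(a*h + a)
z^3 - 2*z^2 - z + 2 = (z - 2)*(z - 1)*(z + 1)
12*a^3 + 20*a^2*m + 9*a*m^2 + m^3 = (a + m)*(2*a + m)*(6*a + m)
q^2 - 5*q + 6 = (q - 3)*(q - 2)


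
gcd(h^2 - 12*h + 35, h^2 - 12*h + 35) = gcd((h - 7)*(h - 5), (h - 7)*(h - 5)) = h^2 - 12*h + 35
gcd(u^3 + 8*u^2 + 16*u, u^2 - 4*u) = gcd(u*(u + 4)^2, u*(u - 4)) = u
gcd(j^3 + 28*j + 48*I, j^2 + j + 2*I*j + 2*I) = j + 2*I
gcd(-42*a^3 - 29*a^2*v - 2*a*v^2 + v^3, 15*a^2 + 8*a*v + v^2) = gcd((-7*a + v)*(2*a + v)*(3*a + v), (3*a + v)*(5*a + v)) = 3*a + v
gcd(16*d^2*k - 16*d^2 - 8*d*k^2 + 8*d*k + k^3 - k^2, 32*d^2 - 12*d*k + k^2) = 4*d - k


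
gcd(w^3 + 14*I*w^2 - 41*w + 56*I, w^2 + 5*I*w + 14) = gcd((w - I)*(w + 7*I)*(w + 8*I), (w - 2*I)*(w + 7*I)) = w + 7*I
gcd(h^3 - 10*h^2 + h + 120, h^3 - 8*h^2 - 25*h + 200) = h^2 - 13*h + 40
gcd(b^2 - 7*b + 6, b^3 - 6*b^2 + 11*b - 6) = b - 1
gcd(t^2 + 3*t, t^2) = t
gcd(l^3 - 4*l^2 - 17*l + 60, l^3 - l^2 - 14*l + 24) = l^2 + l - 12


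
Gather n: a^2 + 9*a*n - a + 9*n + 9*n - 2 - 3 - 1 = a^2 - a + n*(9*a + 18) - 6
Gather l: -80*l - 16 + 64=48 - 80*l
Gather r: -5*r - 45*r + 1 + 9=10 - 50*r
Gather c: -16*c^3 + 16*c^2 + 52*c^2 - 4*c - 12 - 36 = -16*c^3 + 68*c^2 - 4*c - 48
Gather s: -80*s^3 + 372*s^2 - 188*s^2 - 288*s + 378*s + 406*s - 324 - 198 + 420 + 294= -80*s^3 + 184*s^2 + 496*s + 192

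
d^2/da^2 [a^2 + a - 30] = 2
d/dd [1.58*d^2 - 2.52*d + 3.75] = 3.16*d - 2.52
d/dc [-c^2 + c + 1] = 1 - 2*c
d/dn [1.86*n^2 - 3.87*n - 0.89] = 3.72*n - 3.87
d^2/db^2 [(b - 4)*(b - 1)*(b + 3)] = 6*b - 4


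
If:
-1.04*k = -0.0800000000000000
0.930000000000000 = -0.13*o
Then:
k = 0.08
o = -7.15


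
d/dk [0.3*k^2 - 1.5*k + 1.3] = 0.6*k - 1.5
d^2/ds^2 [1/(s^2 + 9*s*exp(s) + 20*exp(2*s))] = (-(s^2 + 9*s*exp(s) + 20*exp(2*s))*(9*s*exp(s) + 80*exp(2*s) + 18*exp(s) + 2) + 2*(9*s*exp(s) + 2*s + 40*exp(2*s) + 9*exp(s))^2)/(s^2 + 9*s*exp(s) + 20*exp(2*s))^3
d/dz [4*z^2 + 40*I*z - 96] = 8*z + 40*I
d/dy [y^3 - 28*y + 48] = 3*y^2 - 28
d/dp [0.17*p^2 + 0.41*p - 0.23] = 0.34*p + 0.41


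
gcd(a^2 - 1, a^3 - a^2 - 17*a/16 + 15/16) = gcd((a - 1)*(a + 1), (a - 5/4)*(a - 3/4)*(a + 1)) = a + 1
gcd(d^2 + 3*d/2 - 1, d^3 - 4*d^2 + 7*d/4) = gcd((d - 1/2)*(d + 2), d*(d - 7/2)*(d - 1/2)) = d - 1/2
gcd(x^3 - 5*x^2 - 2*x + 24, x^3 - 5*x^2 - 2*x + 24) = x^3 - 5*x^2 - 2*x + 24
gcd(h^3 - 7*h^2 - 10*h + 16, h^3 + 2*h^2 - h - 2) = h^2 + h - 2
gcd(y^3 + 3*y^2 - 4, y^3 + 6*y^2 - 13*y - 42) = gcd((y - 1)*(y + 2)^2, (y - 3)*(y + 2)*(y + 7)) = y + 2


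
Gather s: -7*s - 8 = -7*s - 8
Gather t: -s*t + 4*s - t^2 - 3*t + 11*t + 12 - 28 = 4*s - t^2 + t*(8 - s) - 16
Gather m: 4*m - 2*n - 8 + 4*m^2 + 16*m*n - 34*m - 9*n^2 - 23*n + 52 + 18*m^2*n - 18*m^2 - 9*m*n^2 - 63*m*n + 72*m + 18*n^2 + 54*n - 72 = m^2*(18*n - 14) + m*(-9*n^2 - 47*n + 42) + 9*n^2 + 29*n - 28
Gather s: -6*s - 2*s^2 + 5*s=-2*s^2 - s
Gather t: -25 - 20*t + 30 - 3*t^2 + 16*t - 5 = -3*t^2 - 4*t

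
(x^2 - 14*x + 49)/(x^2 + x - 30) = (x^2 - 14*x + 49)/(x^2 + x - 30)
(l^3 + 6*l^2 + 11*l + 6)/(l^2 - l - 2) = (l^2 + 5*l + 6)/(l - 2)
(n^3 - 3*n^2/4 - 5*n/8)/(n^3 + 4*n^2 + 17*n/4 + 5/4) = n*(4*n - 5)/(2*(2*n^2 + 7*n + 5))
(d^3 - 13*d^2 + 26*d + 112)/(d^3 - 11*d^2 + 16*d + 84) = (d - 8)/(d - 6)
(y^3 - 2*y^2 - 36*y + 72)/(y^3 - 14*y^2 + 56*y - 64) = (y^2 - 36)/(y^2 - 12*y + 32)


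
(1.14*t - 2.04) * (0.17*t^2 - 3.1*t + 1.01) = 0.1938*t^3 - 3.8808*t^2 + 7.4754*t - 2.0604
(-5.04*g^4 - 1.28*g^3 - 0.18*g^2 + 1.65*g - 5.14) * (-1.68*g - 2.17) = 8.4672*g^5 + 13.0872*g^4 + 3.08*g^3 - 2.3814*g^2 + 5.0547*g + 11.1538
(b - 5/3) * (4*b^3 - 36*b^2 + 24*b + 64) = 4*b^4 - 128*b^3/3 + 84*b^2 + 24*b - 320/3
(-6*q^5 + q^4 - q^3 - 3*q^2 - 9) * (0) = 0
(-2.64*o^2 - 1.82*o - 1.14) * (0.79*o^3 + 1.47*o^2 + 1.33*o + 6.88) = -2.0856*o^5 - 5.3186*o^4 - 7.0872*o^3 - 22.2596*o^2 - 14.0378*o - 7.8432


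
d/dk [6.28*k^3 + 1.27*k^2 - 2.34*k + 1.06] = 18.84*k^2 + 2.54*k - 2.34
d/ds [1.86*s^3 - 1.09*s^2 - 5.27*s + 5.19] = 5.58*s^2 - 2.18*s - 5.27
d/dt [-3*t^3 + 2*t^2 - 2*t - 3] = -9*t^2 + 4*t - 2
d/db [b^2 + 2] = 2*b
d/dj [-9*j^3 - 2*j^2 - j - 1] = -27*j^2 - 4*j - 1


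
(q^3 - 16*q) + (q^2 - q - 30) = q^3 + q^2 - 17*q - 30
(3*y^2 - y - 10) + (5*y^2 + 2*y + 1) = 8*y^2 + y - 9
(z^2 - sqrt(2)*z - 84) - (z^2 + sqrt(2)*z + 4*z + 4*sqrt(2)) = -4*z - 2*sqrt(2)*z - 84 - 4*sqrt(2)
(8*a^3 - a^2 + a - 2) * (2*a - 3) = 16*a^4 - 26*a^3 + 5*a^2 - 7*a + 6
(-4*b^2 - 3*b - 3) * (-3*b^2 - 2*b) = 12*b^4 + 17*b^3 + 15*b^2 + 6*b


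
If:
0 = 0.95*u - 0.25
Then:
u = 0.26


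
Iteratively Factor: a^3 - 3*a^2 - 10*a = (a - 5)*(a^2 + 2*a) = (a - 5)*(a + 2)*(a)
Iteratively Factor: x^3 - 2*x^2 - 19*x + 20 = (x + 4)*(x^2 - 6*x + 5) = (x - 1)*(x + 4)*(x - 5)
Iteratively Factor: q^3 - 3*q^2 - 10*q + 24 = (q - 4)*(q^2 + q - 6) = (q - 4)*(q - 2)*(q + 3)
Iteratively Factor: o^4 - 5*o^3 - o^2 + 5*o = (o - 5)*(o^3 - o) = (o - 5)*(o + 1)*(o^2 - o) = (o - 5)*(o - 1)*(o + 1)*(o)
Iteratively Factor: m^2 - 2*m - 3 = (m + 1)*(m - 3)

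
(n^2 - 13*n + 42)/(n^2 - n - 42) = (n - 6)/(n + 6)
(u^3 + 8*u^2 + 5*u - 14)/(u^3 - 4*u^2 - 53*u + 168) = (u^2 + u - 2)/(u^2 - 11*u + 24)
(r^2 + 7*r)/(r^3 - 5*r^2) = (r + 7)/(r*(r - 5))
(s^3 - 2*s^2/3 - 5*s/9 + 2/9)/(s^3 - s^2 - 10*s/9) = (3*s^2 - 4*s + 1)/(s*(3*s - 5))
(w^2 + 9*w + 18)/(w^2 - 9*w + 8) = (w^2 + 9*w + 18)/(w^2 - 9*w + 8)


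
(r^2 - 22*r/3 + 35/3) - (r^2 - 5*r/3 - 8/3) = 43/3 - 17*r/3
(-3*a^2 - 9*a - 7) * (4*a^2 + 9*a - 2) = -12*a^4 - 63*a^3 - 103*a^2 - 45*a + 14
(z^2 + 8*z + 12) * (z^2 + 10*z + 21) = z^4 + 18*z^3 + 113*z^2 + 288*z + 252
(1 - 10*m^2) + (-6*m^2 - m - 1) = -16*m^2 - m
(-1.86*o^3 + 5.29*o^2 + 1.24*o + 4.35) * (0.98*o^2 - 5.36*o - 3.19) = -1.8228*o^5 + 15.1538*o^4 - 21.2058*o^3 - 19.2585*o^2 - 27.2716*o - 13.8765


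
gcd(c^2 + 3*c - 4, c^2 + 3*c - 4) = c^2 + 3*c - 4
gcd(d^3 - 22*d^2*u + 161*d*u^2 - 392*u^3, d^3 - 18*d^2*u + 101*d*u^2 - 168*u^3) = d^2 - 15*d*u + 56*u^2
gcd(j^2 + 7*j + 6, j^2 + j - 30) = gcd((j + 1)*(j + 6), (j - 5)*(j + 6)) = j + 6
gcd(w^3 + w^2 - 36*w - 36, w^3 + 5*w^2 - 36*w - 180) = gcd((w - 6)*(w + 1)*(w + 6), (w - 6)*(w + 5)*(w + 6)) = w^2 - 36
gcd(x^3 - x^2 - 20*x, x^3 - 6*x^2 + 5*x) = x^2 - 5*x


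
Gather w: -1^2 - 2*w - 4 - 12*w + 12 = 7 - 14*w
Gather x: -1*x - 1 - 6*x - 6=-7*x - 7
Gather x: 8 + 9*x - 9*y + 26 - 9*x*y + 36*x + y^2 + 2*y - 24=x*(45 - 9*y) + y^2 - 7*y + 10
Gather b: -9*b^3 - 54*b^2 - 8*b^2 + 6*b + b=-9*b^3 - 62*b^2 + 7*b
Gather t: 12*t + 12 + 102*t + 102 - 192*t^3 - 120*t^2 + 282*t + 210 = -192*t^3 - 120*t^2 + 396*t + 324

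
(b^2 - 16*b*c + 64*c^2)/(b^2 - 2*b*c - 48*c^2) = (b - 8*c)/(b + 6*c)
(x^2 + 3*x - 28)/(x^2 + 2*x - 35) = (x - 4)/(x - 5)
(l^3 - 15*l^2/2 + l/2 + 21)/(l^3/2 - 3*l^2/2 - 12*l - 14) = (2*l^2 - l - 6)/(l^2 + 4*l + 4)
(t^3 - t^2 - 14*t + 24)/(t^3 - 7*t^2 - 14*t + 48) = (t^2 + t - 12)/(t^2 - 5*t - 24)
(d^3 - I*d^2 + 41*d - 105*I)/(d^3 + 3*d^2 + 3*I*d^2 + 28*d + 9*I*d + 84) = (d^2 - 8*I*d - 15)/(d^2 + d*(3 - 4*I) - 12*I)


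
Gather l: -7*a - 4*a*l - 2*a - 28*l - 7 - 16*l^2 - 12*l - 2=-9*a - 16*l^2 + l*(-4*a - 40) - 9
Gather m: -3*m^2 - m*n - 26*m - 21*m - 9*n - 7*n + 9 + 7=-3*m^2 + m*(-n - 47) - 16*n + 16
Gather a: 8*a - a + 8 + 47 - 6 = 7*a + 49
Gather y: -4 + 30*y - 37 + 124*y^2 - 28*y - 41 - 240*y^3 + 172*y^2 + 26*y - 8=-240*y^3 + 296*y^2 + 28*y - 90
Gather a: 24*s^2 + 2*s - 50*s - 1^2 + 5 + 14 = 24*s^2 - 48*s + 18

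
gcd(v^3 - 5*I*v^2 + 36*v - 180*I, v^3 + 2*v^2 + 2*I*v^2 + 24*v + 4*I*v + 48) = v + 6*I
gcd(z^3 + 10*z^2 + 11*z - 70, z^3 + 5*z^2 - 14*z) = z^2 + 5*z - 14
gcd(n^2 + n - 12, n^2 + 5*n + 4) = n + 4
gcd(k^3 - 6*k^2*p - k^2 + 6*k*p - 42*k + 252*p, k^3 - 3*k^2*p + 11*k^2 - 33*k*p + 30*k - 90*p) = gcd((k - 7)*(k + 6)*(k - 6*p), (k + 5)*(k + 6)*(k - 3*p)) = k + 6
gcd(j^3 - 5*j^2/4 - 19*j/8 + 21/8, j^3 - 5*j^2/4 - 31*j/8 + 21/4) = j - 7/4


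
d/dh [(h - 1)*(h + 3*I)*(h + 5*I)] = 3*h^2 + h*(-2 + 16*I) - 15 - 8*I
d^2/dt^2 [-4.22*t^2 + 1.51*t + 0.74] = -8.44000000000000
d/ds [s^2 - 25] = 2*s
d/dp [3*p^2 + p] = 6*p + 1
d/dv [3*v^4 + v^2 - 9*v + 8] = 12*v^3 + 2*v - 9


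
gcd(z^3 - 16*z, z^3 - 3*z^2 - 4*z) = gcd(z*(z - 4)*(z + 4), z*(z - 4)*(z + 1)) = z^2 - 4*z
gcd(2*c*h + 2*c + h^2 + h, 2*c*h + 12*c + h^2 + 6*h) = 2*c + h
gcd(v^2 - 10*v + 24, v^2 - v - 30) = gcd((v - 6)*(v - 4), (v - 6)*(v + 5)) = v - 6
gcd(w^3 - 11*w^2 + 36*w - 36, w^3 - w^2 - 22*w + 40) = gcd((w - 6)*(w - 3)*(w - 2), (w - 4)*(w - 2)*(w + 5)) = w - 2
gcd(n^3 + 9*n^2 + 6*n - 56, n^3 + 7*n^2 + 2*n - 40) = n^2 + 2*n - 8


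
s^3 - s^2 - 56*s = s*(s - 8)*(s + 7)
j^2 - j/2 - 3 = (j - 2)*(j + 3/2)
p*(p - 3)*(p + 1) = p^3 - 2*p^2 - 3*p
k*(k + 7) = k^2 + 7*k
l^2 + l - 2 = (l - 1)*(l + 2)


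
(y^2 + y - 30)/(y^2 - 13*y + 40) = (y + 6)/(y - 8)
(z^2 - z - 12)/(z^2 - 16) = (z + 3)/(z + 4)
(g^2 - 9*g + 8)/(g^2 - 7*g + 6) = (g - 8)/(g - 6)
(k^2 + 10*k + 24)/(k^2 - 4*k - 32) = (k + 6)/(k - 8)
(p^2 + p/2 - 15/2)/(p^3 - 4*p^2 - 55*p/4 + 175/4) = 2*(p + 3)/(2*p^2 - 3*p - 35)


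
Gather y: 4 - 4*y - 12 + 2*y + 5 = -2*y - 3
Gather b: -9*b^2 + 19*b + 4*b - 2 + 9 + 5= -9*b^2 + 23*b + 12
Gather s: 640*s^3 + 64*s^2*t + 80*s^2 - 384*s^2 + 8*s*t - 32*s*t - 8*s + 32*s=640*s^3 + s^2*(64*t - 304) + s*(24 - 24*t)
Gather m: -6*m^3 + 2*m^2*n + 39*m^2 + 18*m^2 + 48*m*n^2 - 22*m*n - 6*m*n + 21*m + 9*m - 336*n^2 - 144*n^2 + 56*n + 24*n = -6*m^3 + m^2*(2*n + 57) + m*(48*n^2 - 28*n + 30) - 480*n^2 + 80*n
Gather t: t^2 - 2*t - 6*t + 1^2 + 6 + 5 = t^2 - 8*t + 12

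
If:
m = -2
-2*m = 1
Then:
No Solution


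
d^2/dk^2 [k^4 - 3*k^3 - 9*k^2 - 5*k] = 12*k^2 - 18*k - 18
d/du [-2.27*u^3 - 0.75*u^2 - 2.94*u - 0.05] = -6.81*u^2 - 1.5*u - 2.94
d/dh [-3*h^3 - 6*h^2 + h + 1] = -9*h^2 - 12*h + 1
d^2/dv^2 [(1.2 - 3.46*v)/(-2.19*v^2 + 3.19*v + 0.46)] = ((27.3308 - 45.4644*v)*(-2.19*v^2 + 3.19*v + 0.46) - (3.46*v - 1.2)*(4.38*v - 3.19)*(8.76*v - 6.38))/(-2.19*v^2 + 3.19*v + 0.46)^3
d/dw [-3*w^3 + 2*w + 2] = 2 - 9*w^2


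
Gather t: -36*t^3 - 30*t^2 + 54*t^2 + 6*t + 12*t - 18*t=-36*t^3 + 24*t^2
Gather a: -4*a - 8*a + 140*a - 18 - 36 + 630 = 128*a + 576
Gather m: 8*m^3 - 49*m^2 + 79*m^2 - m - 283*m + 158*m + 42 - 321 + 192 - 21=8*m^3 + 30*m^2 - 126*m - 108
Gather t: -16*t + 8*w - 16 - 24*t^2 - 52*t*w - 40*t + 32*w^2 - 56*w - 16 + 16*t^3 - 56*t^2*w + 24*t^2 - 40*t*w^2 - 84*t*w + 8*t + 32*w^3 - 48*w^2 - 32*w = 16*t^3 - 56*t^2*w + t*(-40*w^2 - 136*w - 48) + 32*w^3 - 16*w^2 - 80*w - 32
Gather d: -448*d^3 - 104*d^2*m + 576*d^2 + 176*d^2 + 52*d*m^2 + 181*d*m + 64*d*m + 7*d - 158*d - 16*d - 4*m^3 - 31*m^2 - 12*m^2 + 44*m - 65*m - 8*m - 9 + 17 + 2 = -448*d^3 + d^2*(752 - 104*m) + d*(52*m^2 + 245*m - 167) - 4*m^3 - 43*m^2 - 29*m + 10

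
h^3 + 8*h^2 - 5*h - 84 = (h - 3)*(h + 4)*(h + 7)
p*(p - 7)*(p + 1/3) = p^3 - 20*p^2/3 - 7*p/3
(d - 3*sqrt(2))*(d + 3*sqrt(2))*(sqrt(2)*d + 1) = sqrt(2)*d^3 + d^2 - 18*sqrt(2)*d - 18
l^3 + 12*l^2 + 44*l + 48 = (l + 2)*(l + 4)*(l + 6)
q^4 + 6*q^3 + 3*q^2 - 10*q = q*(q - 1)*(q + 2)*(q + 5)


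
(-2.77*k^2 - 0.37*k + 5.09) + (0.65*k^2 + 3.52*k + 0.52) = -2.12*k^2 + 3.15*k + 5.61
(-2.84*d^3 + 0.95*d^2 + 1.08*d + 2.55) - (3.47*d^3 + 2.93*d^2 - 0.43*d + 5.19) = -6.31*d^3 - 1.98*d^2 + 1.51*d - 2.64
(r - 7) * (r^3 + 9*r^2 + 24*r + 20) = r^4 + 2*r^3 - 39*r^2 - 148*r - 140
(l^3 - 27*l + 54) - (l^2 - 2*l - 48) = l^3 - l^2 - 25*l + 102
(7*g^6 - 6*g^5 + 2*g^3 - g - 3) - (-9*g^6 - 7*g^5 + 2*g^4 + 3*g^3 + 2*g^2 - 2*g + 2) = 16*g^6 + g^5 - 2*g^4 - g^3 - 2*g^2 + g - 5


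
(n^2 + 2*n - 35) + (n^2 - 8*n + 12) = 2*n^2 - 6*n - 23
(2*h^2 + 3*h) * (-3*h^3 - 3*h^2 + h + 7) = -6*h^5 - 15*h^4 - 7*h^3 + 17*h^2 + 21*h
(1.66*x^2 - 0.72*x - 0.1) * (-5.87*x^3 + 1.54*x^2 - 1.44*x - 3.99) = -9.7442*x^5 + 6.7828*x^4 - 2.9122*x^3 - 5.7406*x^2 + 3.0168*x + 0.399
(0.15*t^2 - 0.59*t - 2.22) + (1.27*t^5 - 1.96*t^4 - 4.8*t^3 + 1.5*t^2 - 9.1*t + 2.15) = 1.27*t^5 - 1.96*t^4 - 4.8*t^3 + 1.65*t^2 - 9.69*t - 0.0700000000000003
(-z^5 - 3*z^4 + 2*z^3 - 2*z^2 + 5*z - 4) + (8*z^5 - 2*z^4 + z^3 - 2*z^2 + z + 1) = 7*z^5 - 5*z^4 + 3*z^3 - 4*z^2 + 6*z - 3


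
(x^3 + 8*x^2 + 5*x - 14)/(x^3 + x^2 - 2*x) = (x + 7)/x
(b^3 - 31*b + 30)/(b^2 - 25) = (b^2 + 5*b - 6)/(b + 5)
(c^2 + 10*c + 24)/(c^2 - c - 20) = (c + 6)/(c - 5)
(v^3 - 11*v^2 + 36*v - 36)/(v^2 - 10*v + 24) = (v^2 - 5*v + 6)/(v - 4)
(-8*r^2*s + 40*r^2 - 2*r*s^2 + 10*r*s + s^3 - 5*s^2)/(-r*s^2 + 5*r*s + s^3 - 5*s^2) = (8*r^2 + 2*r*s - s^2)/(s*(r - s))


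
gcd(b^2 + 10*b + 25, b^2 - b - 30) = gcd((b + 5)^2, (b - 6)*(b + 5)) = b + 5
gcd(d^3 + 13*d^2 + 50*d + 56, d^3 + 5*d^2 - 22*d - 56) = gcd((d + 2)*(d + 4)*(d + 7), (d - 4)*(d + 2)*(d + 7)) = d^2 + 9*d + 14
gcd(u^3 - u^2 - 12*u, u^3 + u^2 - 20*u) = u^2 - 4*u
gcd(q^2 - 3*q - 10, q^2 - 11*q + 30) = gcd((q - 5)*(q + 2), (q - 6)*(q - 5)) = q - 5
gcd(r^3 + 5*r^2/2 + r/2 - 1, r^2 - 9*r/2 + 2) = r - 1/2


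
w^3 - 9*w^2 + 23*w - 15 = (w - 5)*(w - 3)*(w - 1)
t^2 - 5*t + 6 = (t - 3)*(t - 2)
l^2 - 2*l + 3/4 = (l - 3/2)*(l - 1/2)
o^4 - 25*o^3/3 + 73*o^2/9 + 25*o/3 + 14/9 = (o - 7)*(o - 2)*(o + 1/3)^2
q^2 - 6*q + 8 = (q - 4)*(q - 2)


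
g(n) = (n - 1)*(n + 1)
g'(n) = 2*n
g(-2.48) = 5.15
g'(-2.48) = -4.96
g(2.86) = 7.18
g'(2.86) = 5.72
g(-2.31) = 4.34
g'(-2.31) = -4.62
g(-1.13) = 0.28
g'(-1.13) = -2.26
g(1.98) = 2.92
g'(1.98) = 3.96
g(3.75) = 13.06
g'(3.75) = 7.50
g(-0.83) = -0.31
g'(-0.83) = -1.66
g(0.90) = -0.19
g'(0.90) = 1.80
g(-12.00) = 143.00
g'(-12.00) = -24.00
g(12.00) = 143.00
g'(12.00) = 24.00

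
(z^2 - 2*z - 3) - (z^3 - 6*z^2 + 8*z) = -z^3 + 7*z^2 - 10*z - 3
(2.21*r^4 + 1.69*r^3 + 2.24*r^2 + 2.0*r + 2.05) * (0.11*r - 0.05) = 0.2431*r^5 + 0.0754*r^4 + 0.1619*r^3 + 0.108*r^2 + 0.1255*r - 0.1025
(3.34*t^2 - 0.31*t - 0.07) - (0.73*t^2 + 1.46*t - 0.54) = 2.61*t^2 - 1.77*t + 0.47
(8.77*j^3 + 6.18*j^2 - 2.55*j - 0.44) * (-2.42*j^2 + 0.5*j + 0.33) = -21.2234*j^5 - 10.5706*j^4 + 12.1551*j^3 + 1.8292*j^2 - 1.0615*j - 0.1452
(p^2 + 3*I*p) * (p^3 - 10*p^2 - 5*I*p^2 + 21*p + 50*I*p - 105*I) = p^5 - 10*p^4 - 2*I*p^4 + 36*p^3 + 20*I*p^3 - 150*p^2 - 42*I*p^2 + 315*p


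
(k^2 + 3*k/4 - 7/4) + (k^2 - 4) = 2*k^2 + 3*k/4 - 23/4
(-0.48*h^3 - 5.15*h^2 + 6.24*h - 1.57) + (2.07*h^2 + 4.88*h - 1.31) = -0.48*h^3 - 3.08*h^2 + 11.12*h - 2.88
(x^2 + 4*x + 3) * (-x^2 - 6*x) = -x^4 - 10*x^3 - 27*x^2 - 18*x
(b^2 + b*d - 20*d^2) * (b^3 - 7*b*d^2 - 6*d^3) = b^5 + b^4*d - 27*b^3*d^2 - 13*b^2*d^3 + 134*b*d^4 + 120*d^5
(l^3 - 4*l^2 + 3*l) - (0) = l^3 - 4*l^2 + 3*l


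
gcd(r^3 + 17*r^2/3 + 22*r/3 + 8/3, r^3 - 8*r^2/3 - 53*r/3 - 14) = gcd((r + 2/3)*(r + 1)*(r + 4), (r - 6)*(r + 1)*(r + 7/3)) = r + 1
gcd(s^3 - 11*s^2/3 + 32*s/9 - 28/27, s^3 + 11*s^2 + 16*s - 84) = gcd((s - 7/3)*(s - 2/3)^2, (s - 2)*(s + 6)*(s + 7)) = 1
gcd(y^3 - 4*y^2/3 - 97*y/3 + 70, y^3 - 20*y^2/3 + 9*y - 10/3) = y - 5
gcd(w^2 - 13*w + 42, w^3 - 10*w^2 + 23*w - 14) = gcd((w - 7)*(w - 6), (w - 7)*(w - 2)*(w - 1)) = w - 7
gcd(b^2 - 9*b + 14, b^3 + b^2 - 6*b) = b - 2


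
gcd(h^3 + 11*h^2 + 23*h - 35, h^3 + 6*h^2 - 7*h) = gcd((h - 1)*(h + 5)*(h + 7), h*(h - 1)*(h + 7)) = h^2 + 6*h - 7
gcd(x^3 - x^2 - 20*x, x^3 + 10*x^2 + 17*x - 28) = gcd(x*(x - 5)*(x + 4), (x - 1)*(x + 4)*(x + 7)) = x + 4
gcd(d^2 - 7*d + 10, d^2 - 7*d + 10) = d^2 - 7*d + 10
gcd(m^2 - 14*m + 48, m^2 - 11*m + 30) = m - 6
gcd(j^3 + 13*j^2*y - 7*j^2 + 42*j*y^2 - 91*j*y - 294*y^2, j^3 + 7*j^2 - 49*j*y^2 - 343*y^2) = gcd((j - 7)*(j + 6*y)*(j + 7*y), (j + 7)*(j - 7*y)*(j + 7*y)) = j + 7*y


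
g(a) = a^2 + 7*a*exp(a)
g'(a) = 7*a*exp(a) + 2*a + 7*exp(a)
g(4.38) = 2467.02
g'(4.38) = 3015.46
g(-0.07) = -0.45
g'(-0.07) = 5.93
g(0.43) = 4.81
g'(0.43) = 16.25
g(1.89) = 91.15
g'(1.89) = 137.69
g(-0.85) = -1.82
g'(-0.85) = -1.25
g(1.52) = 50.96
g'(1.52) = 83.69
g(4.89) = 4574.91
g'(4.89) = 5491.46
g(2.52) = 225.59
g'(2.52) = 311.28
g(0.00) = 0.00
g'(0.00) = 7.00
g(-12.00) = 144.00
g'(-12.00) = -24.00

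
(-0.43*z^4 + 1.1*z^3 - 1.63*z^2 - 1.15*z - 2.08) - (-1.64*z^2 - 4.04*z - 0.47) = -0.43*z^4 + 1.1*z^3 + 0.01*z^2 + 2.89*z - 1.61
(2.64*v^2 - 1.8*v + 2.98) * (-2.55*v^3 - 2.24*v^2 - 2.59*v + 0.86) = -6.732*v^5 - 1.3236*v^4 - 10.4046*v^3 + 0.2572*v^2 - 9.2662*v + 2.5628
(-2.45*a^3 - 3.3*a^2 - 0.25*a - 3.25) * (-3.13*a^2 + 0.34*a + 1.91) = 7.6685*a^5 + 9.496*a^4 - 5.019*a^3 + 3.7845*a^2 - 1.5825*a - 6.2075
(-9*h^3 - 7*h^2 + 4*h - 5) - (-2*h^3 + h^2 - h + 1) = -7*h^3 - 8*h^2 + 5*h - 6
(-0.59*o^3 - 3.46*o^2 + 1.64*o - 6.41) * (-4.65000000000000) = 2.7435*o^3 + 16.089*o^2 - 7.626*o + 29.8065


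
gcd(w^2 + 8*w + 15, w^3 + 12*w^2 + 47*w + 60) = w^2 + 8*w + 15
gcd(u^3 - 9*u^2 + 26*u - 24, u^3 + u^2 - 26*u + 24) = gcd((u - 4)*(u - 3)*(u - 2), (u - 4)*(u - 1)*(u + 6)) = u - 4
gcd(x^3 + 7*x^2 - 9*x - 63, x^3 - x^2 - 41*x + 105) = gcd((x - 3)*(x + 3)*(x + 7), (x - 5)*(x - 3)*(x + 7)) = x^2 + 4*x - 21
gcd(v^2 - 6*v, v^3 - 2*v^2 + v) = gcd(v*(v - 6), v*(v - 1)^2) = v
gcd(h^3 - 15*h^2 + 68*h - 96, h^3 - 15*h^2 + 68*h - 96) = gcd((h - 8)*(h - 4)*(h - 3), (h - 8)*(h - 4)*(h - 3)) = h^3 - 15*h^2 + 68*h - 96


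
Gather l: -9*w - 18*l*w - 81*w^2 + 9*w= -18*l*w - 81*w^2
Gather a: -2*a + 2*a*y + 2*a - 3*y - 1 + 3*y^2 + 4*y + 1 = 2*a*y + 3*y^2 + y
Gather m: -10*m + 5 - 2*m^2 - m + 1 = -2*m^2 - 11*m + 6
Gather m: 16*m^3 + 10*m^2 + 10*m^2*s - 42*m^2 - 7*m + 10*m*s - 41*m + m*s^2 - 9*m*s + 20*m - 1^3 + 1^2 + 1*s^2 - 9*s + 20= 16*m^3 + m^2*(10*s - 32) + m*(s^2 + s - 28) + s^2 - 9*s + 20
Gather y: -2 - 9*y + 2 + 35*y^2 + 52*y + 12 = 35*y^2 + 43*y + 12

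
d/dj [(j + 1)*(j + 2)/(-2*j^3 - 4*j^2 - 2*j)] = (j^2 + 4*j + 2)/(2*j^2*(j^2 + 2*j + 1))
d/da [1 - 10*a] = -10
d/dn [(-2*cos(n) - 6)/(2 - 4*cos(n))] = 7*sin(n)/(2*cos(n) - 1)^2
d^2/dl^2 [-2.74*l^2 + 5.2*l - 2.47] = -5.48000000000000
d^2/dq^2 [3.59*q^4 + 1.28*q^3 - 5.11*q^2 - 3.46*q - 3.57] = 43.08*q^2 + 7.68*q - 10.22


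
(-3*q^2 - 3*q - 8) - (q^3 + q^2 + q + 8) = -q^3 - 4*q^2 - 4*q - 16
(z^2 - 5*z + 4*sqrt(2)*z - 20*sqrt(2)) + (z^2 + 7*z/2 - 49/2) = 2*z^2 - 3*z/2 + 4*sqrt(2)*z - 20*sqrt(2) - 49/2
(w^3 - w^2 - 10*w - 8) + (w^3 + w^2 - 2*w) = 2*w^3 - 12*w - 8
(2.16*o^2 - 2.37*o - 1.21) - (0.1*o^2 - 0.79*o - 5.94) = 2.06*o^2 - 1.58*o + 4.73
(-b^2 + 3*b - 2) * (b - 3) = -b^3 + 6*b^2 - 11*b + 6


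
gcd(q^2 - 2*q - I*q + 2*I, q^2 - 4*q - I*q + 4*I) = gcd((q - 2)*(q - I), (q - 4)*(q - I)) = q - I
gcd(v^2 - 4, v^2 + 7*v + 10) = v + 2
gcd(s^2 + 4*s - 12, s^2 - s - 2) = s - 2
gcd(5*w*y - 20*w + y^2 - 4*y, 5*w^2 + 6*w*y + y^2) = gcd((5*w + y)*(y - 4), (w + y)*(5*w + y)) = 5*w + y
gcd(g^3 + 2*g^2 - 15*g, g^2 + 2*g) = g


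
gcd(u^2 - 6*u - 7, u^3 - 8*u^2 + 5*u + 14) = u^2 - 6*u - 7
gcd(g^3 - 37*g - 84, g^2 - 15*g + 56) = g - 7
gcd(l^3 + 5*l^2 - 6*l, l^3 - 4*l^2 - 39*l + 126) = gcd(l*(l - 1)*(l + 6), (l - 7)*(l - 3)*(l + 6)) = l + 6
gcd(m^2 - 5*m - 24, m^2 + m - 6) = m + 3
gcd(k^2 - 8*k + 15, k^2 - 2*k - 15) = k - 5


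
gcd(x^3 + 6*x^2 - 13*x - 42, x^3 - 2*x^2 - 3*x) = x - 3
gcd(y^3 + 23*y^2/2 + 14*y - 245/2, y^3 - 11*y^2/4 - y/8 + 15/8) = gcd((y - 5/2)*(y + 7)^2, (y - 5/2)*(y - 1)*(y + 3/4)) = y - 5/2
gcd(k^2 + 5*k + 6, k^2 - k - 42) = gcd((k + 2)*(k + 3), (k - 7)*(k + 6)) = 1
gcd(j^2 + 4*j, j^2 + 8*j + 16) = j + 4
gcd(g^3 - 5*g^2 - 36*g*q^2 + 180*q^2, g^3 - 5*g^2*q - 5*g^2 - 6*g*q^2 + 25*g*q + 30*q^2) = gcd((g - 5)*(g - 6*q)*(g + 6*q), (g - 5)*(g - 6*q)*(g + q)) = -g^2 + 6*g*q + 5*g - 30*q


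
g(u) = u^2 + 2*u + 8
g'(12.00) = 26.00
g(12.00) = 176.00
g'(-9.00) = -16.00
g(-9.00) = 71.00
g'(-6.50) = -11.00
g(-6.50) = 37.25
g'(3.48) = 8.96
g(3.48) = 27.07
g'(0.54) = 3.08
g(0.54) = 9.37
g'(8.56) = 19.12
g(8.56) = 98.39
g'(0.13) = 2.26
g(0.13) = 8.28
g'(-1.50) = -1.00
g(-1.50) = 7.25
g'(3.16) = 8.32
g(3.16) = 24.31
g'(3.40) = 8.80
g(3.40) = 26.36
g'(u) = 2*u + 2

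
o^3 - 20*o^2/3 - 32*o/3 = o*(o - 8)*(o + 4/3)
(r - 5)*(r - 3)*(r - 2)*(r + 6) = r^4 - 4*r^3 - 29*r^2 + 156*r - 180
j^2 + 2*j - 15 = (j - 3)*(j + 5)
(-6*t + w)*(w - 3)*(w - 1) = -6*t*w^2 + 24*t*w - 18*t + w^3 - 4*w^2 + 3*w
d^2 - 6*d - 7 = (d - 7)*(d + 1)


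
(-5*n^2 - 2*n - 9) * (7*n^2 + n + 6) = -35*n^4 - 19*n^3 - 95*n^2 - 21*n - 54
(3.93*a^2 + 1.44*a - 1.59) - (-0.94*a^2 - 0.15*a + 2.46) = 4.87*a^2 + 1.59*a - 4.05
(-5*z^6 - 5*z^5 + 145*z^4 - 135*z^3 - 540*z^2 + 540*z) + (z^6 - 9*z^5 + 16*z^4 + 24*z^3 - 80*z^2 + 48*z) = -4*z^6 - 14*z^5 + 161*z^4 - 111*z^3 - 620*z^2 + 588*z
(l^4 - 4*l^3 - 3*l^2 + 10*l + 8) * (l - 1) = l^5 - 5*l^4 + l^3 + 13*l^2 - 2*l - 8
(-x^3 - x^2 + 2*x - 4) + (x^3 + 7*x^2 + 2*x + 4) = 6*x^2 + 4*x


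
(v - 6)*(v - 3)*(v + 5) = v^3 - 4*v^2 - 27*v + 90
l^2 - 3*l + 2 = (l - 2)*(l - 1)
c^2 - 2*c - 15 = (c - 5)*(c + 3)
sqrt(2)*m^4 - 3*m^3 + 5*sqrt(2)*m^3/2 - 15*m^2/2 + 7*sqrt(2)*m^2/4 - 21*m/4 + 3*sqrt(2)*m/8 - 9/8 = (m + 1/2)*(m + 3/2)*(m - 3*sqrt(2)/2)*(sqrt(2)*m + sqrt(2)/2)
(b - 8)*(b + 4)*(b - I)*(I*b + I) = I*b^4 + b^3 - 3*I*b^3 - 3*b^2 - 36*I*b^2 - 36*b - 32*I*b - 32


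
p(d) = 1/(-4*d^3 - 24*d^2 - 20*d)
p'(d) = (12*d^2 + 48*d + 20)/(-4*d^3 - 24*d^2 - 20*d)^2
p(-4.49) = -0.03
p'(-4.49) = 0.05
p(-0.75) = 0.31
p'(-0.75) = -0.91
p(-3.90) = -0.02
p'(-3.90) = 0.01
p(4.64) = -0.00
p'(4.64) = 0.00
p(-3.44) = -0.02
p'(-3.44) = -0.00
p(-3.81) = -0.02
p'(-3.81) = 0.00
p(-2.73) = -0.02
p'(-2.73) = -0.01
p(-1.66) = -0.07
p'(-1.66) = -0.12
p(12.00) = 0.00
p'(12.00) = 0.00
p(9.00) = 0.00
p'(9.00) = 0.00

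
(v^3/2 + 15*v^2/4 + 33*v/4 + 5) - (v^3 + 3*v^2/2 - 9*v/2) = -v^3/2 + 9*v^2/4 + 51*v/4 + 5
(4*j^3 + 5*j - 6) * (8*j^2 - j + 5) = 32*j^5 - 4*j^4 + 60*j^3 - 53*j^2 + 31*j - 30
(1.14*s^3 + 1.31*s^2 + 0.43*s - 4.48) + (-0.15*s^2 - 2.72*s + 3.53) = 1.14*s^3 + 1.16*s^2 - 2.29*s - 0.950000000000001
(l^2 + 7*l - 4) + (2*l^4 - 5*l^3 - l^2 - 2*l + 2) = 2*l^4 - 5*l^3 + 5*l - 2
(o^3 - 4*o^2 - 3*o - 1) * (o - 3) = o^4 - 7*o^3 + 9*o^2 + 8*o + 3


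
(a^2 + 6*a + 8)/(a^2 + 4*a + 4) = (a + 4)/(a + 2)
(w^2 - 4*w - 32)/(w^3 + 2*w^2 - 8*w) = (w - 8)/(w*(w - 2))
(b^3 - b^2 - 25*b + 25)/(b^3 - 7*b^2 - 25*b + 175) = (b - 1)/(b - 7)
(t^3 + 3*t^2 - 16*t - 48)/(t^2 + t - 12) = (t^2 - t - 12)/(t - 3)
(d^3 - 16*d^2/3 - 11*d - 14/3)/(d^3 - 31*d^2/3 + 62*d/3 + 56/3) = (d + 1)/(d - 4)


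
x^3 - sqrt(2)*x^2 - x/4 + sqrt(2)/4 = (x - 1/2)*(x + 1/2)*(x - sqrt(2))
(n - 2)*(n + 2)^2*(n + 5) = n^4 + 7*n^3 + 6*n^2 - 28*n - 40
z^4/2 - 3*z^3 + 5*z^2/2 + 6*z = z*(z/2 + 1/2)*(z - 4)*(z - 3)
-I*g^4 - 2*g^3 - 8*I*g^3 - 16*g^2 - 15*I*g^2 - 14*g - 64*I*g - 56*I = (g + 7)*(g - 4*I)*(g + 2*I)*(-I*g - I)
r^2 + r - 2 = (r - 1)*(r + 2)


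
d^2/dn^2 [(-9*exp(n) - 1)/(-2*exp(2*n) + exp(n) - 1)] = 2*(18*exp(4*n) + 17*exp(3*n) - 57*exp(2*n) + exp(n) + 5)*exp(n)/(8*exp(6*n) - 12*exp(5*n) + 18*exp(4*n) - 13*exp(3*n) + 9*exp(2*n) - 3*exp(n) + 1)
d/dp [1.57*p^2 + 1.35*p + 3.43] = 3.14*p + 1.35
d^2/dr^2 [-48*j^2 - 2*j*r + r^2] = 2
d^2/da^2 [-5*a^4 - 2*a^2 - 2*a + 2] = -60*a^2 - 4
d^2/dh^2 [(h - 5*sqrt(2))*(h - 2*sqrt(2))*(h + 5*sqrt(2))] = 6*h - 4*sqrt(2)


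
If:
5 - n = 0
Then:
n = 5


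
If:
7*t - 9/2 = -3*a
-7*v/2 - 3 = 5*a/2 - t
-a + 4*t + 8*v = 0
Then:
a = -138/461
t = 711/922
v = -195/461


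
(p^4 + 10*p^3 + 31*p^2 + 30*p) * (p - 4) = p^5 + 6*p^4 - 9*p^3 - 94*p^2 - 120*p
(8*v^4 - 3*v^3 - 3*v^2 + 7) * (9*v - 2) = 72*v^5 - 43*v^4 - 21*v^3 + 6*v^2 + 63*v - 14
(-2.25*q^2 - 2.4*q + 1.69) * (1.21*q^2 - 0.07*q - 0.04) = -2.7225*q^4 - 2.7465*q^3 + 2.3029*q^2 - 0.0223*q - 0.0676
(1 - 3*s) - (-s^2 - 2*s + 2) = s^2 - s - 1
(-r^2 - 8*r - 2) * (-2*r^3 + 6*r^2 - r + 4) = 2*r^5 + 10*r^4 - 43*r^3 - 8*r^2 - 30*r - 8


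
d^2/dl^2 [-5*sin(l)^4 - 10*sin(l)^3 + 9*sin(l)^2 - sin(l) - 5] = 80*sin(l)^4 + 90*sin(l)^3 - 96*sin(l)^2 - 59*sin(l) + 18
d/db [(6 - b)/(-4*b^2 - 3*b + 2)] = (4*b^2 + 3*b - (b - 6)*(8*b + 3) - 2)/(4*b^2 + 3*b - 2)^2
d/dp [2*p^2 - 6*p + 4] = 4*p - 6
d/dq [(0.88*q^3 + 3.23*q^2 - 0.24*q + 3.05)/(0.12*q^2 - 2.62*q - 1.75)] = (0.1056*q^4 - 4.6112*q^3 - 13.0538*q^2 - 12.037*q + 8.411)/(0.0144*q^4 - 0.6288*q^3 + 6.4444*q^2 + 9.17*q + 3.0625)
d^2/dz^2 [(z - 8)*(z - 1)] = 2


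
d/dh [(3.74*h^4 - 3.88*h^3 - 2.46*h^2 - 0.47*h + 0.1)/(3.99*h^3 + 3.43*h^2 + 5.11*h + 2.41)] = (14.9226*h^6 + 25.6564*h^5 + 53.8412*h^4 + 0.150599999999983*h^3 - 40.2079*h^2 - 12.5432*h - 1.6437)/(15.9201*h^6 + 27.3714*h^5 + 52.5427*h^4 + 54.2864*h^3 + 42.6447*h^2 + 24.6302*h + 5.8081)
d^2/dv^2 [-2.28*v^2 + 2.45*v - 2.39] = -4.56000000000000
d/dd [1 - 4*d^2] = -8*d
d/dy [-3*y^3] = -9*y^2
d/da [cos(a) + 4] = -sin(a)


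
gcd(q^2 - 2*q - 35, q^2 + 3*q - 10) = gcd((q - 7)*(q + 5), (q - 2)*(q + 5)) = q + 5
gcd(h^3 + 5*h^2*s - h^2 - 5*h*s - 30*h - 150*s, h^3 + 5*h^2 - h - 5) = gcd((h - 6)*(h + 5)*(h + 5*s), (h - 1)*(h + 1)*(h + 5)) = h + 5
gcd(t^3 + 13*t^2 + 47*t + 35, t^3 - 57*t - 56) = t^2 + 8*t + 7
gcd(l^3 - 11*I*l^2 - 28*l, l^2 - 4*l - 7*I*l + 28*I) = l - 7*I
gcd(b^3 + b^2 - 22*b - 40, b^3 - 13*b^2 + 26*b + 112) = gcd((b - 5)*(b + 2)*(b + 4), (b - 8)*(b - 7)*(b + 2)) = b + 2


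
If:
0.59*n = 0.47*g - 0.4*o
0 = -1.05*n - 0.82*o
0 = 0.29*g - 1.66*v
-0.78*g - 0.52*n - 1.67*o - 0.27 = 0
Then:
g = 0.03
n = 0.18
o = -0.23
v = 0.01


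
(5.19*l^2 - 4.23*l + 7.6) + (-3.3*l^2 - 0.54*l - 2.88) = 1.89*l^2 - 4.77*l + 4.72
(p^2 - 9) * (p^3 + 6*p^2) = p^5 + 6*p^4 - 9*p^3 - 54*p^2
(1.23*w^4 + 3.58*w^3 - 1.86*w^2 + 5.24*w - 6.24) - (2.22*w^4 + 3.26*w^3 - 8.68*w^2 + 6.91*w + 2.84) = -0.99*w^4 + 0.32*w^3 + 6.82*w^2 - 1.67*w - 9.08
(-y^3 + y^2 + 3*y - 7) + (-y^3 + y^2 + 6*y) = -2*y^3 + 2*y^2 + 9*y - 7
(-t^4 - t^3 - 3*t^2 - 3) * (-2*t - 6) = 2*t^5 + 8*t^4 + 12*t^3 + 18*t^2 + 6*t + 18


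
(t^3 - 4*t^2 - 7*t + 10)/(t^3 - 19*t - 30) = (t - 1)/(t + 3)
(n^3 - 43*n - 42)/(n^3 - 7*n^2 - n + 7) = (n + 6)/(n - 1)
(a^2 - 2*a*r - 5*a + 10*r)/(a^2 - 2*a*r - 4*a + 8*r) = (a - 5)/(a - 4)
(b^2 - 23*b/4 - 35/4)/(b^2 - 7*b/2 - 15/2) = (-4*b^2 + 23*b + 35)/(2*(-2*b^2 + 7*b + 15))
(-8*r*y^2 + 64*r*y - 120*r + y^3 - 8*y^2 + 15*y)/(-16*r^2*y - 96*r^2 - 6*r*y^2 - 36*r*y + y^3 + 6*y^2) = (y^2 - 8*y + 15)/(2*r*y + 12*r + y^2 + 6*y)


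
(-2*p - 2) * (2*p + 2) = -4*p^2 - 8*p - 4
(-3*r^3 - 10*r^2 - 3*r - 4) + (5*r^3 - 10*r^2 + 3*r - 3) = 2*r^3 - 20*r^2 - 7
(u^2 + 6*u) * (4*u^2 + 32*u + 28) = 4*u^4 + 56*u^3 + 220*u^2 + 168*u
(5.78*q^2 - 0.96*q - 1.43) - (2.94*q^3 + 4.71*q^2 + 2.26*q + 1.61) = -2.94*q^3 + 1.07*q^2 - 3.22*q - 3.04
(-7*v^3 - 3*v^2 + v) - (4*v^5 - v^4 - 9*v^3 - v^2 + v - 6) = -4*v^5 + v^4 + 2*v^3 - 2*v^2 + 6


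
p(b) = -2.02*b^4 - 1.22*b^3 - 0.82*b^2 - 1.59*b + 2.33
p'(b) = -8.08*b^3 - 3.66*b^2 - 1.64*b - 1.59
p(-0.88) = 2.71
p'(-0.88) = 2.53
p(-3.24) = -182.23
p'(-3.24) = 240.12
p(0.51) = 1.01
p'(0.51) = -4.45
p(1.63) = -21.98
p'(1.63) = -48.98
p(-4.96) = -1083.67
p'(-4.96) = 902.46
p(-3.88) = -390.39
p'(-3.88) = 421.64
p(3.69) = -450.50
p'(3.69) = -463.44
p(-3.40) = -223.73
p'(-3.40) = 279.25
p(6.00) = -2918.17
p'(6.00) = -1888.47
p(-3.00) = -130.96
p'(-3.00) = 188.55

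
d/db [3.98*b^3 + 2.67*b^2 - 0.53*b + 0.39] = 11.94*b^2 + 5.34*b - 0.53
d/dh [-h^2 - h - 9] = -2*h - 1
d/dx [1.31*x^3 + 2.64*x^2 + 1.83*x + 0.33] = 3.93*x^2 + 5.28*x + 1.83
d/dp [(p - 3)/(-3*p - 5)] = -14/(3*p + 5)^2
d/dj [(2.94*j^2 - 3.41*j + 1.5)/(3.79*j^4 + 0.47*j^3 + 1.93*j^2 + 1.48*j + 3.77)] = (-22.2852*j^5 + 37.3899*j^4 - 19.5346*j^3 + 8.8175*j^2 + 16.3776*j - 15.0757)/(14.3641*j^8 + 3.5626*j^7 + 14.8503*j^6 + 13.0326*j^5 + 33.6927*j^4 + 9.2566*j^3 + 16.7426*j^2 + 11.1592*j + 14.2129)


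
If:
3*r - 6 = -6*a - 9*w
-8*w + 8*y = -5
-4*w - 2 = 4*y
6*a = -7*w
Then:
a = -7/96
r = 47/24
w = 1/16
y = -9/16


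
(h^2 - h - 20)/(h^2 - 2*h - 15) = (h + 4)/(h + 3)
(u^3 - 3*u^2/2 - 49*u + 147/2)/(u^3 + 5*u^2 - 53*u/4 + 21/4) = 2*(u - 7)/(2*u - 1)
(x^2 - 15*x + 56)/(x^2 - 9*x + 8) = (x - 7)/(x - 1)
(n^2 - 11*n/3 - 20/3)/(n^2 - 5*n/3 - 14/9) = 3*(-3*n^2 + 11*n + 20)/(-9*n^2 + 15*n + 14)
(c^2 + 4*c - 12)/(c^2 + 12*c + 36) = (c - 2)/(c + 6)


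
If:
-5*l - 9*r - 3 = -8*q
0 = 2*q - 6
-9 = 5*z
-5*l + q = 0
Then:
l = 3/5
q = 3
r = 2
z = -9/5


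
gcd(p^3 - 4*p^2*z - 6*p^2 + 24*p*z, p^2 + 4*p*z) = p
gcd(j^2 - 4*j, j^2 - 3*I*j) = j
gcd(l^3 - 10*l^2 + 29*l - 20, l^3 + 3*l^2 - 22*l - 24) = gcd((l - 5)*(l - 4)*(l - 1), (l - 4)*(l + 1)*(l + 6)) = l - 4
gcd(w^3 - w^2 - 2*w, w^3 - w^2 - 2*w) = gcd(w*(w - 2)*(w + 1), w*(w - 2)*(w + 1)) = w^3 - w^2 - 2*w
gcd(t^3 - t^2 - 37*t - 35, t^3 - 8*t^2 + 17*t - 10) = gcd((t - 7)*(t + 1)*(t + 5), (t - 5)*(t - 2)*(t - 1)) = 1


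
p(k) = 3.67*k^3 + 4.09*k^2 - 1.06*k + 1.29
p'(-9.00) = 817.13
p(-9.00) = -2333.31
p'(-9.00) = 817.13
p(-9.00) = -2333.31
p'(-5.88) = 331.51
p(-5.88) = -597.17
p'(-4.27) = 164.76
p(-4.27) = -205.34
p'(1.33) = 29.29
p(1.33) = 15.75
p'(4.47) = 255.49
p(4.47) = 406.06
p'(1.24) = 26.01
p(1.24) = 13.26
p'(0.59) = 7.60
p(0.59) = 2.84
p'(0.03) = -0.80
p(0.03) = 1.26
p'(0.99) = 17.83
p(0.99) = 7.81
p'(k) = 11.01*k^2 + 8.18*k - 1.06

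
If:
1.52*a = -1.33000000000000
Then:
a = -0.88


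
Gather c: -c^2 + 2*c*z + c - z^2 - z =-c^2 + c*(2*z + 1) - z^2 - z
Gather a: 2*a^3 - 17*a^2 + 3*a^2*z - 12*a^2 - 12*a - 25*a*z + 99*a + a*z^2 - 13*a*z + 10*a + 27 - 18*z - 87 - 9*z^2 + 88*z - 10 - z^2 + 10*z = 2*a^3 + a^2*(3*z - 29) + a*(z^2 - 38*z + 97) - 10*z^2 + 80*z - 70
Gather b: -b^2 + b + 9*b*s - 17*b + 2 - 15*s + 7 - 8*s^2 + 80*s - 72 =-b^2 + b*(9*s - 16) - 8*s^2 + 65*s - 63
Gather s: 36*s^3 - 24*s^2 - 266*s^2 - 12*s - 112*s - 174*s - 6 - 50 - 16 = 36*s^3 - 290*s^2 - 298*s - 72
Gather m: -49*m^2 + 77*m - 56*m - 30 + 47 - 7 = -49*m^2 + 21*m + 10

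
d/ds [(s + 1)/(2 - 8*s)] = 5/(2*(16*s^2 - 8*s + 1))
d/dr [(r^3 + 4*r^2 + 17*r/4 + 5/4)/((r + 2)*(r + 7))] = (4*r^4 + 72*r^3 + 295*r^2 + 438*r + 193)/(4*(r^4 + 18*r^3 + 109*r^2 + 252*r + 196))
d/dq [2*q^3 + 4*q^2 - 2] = 2*q*(3*q + 4)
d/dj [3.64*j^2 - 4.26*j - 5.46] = 7.28*j - 4.26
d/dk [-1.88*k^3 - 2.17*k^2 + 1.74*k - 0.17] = -5.64*k^2 - 4.34*k + 1.74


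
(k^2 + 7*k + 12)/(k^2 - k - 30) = (k^2 + 7*k + 12)/(k^2 - k - 30)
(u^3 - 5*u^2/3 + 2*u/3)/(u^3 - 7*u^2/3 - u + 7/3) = u*(3*u - 2)/(3*u^2 - 4*u - 7)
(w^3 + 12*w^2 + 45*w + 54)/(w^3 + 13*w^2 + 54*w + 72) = (w + 3)/(w + 4)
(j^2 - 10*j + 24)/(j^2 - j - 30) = (j - 4)/(j + 5)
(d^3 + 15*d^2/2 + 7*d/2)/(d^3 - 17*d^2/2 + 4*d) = (2*d^2 + 15*d + 7)/(2*d^2 - 17*d + 8)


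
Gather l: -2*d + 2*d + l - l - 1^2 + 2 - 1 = 0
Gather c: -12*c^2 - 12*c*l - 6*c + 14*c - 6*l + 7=-12*c^2 + c*(8 - 12*l) - 6*l + 7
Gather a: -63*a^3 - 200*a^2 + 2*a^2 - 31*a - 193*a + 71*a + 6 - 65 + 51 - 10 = -63*a^3 - 198*a^2 - 153*a - 18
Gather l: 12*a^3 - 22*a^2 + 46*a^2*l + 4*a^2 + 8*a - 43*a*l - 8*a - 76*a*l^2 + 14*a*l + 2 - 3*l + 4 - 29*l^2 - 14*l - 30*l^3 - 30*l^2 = 12*a^3 - 18*a^2 - 30*l^3 + l^2*(-76*a - 59) + l*(46*a^2 - 29*a - 17) + 6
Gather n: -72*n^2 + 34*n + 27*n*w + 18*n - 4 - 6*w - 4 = -72*n^2 + n*(27*w + 52) - 6*w - 8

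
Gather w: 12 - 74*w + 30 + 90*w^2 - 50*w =90*w^2 - 124*w + 42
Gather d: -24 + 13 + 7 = -4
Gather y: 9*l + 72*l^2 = 72*l^2 + 9*l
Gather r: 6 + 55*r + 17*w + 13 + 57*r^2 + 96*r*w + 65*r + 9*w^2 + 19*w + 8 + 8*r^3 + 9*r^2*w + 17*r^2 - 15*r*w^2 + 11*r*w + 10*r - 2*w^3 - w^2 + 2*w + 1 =8*r^3 + r^2*(9*w + 74) + r*(-15*w^2 + 107*w + 130) - 2*w^3 + 8*w^2 + 38*w + 28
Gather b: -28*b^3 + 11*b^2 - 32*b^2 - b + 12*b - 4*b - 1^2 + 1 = -28*b^3 - 21*b^2 + 7*b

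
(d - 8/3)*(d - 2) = d^2 - 14*d/3 + 16/3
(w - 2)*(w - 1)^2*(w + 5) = w^4 + w^3 - 15*w^2 + 23*w - 10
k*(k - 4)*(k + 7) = k^3 + 3*k^2 - 28*k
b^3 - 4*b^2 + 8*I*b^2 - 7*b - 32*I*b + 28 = (b - 4)*(b + I)*(b + 7*I)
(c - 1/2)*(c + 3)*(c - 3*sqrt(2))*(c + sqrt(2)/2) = c^4 - 5*sqrt(2)*c^3/2 + 5*c^3/2 - 25*sqrt(2)*c^2/4 - 9*c^2/2 - 15*c/2 + 15*sqrt(2)*c/4 + 9/2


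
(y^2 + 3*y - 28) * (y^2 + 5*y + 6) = y^4 + 8*y^3 - 7*y^2 - 122*y - 168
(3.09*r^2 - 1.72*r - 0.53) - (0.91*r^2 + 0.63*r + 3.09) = 2.18*r^2 - 2.35*r - 3.62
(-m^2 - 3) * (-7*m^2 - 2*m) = 7*m^4 + 2*m^3 + 21*m^2 + 6*m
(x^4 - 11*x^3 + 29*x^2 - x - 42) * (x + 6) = x^5 - 5*x^4 - 37*x^3 + 173*x^2 - 48*x - 252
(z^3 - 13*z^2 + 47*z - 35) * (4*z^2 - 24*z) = 4*z^5 - 76*z^4 + 500*z^3 - 1268*z^2 + 840*z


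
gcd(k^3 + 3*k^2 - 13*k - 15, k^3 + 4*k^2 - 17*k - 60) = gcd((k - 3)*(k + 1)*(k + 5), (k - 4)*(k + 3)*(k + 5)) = k + 5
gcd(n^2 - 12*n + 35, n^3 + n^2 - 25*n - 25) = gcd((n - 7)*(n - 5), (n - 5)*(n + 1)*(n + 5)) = n - 5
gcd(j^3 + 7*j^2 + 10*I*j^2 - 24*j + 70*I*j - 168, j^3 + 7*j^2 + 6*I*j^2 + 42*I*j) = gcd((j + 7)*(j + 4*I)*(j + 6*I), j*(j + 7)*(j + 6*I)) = j^2 + j*(7 + 6*I) + 42*I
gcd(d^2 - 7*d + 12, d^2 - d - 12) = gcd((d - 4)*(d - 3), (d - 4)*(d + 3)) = d - 4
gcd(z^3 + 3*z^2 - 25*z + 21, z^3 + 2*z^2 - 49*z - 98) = z + 7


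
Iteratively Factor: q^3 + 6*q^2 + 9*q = (q + 3)*(q^2 + 3*q) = (q + 3)^2*(q)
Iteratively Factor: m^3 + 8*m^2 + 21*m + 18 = (m + 2)*(m^2 + 6*m + 9) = (m + 2)*(m + 3)*(m + 3)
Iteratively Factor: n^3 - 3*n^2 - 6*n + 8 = (n - 4)*(n^2 + n - 2) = (n - 4)*(n + 2)*(n - 1)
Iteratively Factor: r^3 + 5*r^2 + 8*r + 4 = (r + 1)*(r^2 + 4*r + 4) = (r + 1)*(r + 2)*(r + 2)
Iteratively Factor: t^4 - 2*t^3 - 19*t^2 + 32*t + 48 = (t + 4)*(t^3 - 6*t^2 + 5*t + 12) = (t + 1)*(t + 4)*(t^2 - 7*t + 12) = (t - 4)*(t + 1)*(t + 4)*(t - 3)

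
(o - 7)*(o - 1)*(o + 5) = o^3 - 3*o^2 - 33*o + 35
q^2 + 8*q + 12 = (q + 2)*(q + 6)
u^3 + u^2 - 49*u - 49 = (u - 7)*(u + 1)*(u + 7)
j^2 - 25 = (j - 5)*(j + 5)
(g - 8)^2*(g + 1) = g^3 - 15*g^2 + 48*g + 64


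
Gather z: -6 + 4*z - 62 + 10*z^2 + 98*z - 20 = 10*z^2 + 102*z - 88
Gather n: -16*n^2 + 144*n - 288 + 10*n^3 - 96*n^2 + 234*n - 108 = 10*n^3 - 112*n^2 + 378*n - 396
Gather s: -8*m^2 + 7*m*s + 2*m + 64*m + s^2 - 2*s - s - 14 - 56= -8*m^2 + 66*m + s^2 + s*(7*m - 3) - 70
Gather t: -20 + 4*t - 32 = 4*t - 52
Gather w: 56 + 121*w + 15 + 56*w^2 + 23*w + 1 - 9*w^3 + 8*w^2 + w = -9*w^3 + 64*w^2 + 145*w + 72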